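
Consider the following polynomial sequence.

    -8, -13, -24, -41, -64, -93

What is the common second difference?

D1: -5, -11, -17, -23, -29
D2: -6, -6, -6, -6

-6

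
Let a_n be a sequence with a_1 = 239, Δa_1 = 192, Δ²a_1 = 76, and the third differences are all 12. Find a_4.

1055

Build the table forward from the leading diagonal:
Third differences: 12  12  12  12
Second differences: 76  88  100  112
First differences: 192  268  356  456
a: 239  431  699  1055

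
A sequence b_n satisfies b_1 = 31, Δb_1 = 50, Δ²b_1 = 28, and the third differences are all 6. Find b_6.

621

Build the table forward from the leading diagonal:
Δ³: 6, 6, 6, 6, 6, 6
Δ²: 28, 34, 40, 46, 52, 58
Δ: 50, 78, 112, 152, 198, 250
b: 31, 81, 159, 271, 423, 621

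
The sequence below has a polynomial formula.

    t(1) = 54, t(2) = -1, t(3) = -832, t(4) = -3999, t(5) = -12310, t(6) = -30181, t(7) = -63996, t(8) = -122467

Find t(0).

5

-55  -831  -3167  -8311  -17871  -33815  -58471
-776  -2336  -5144  -9560  -15944  -24656
-1560  -2808  -4416  -6384  -8712
-1248  -1608  -1968  -2328
-360  -360  -360
The fifth differences are constant at -360.
Work back: -1248 + 360 = -888;  -1560 + 888 = -672;  -776 + 672 = -104;  -55 + 104 = 49;  54 − 49 = 5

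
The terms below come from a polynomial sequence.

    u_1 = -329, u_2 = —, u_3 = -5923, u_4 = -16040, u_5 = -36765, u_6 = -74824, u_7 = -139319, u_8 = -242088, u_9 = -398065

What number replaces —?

Using the last 7 terms:
Δ: -10117  -20725  -38059  -64495  -102769  -155977
Δ²: -10608  -17334  -26436  -38274  -53208
Δ³: -6726  -9102  -11838  -14934
Δ⁴: -2376  -2736  -3096
Δ⁵: -360  -360
Constant fifth difference = -360.
Extend backward: -2376 + 360 = -2016;  -6726 + 2016 = -4710;  -10608 + 4710 = -5898;  -10117 + 5898 = -4219;  -5923 + 4219 = -1704

-1704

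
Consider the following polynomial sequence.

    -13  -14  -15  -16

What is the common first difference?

-1

Δ: -1, -1, -1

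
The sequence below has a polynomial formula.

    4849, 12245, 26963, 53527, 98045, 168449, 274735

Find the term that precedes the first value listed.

1595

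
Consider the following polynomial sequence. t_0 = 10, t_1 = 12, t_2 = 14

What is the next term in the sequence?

16

2, 2
Constant first difference = 2, so extend:
14 + 2 = 16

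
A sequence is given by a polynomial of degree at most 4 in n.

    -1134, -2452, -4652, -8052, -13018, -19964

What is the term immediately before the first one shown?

-428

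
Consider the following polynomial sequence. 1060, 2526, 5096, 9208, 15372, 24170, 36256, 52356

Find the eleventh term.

133080

1466  2570  4112  6164  8798  12086  16100
1104  1542  2052  2634  3288  4014
438  510  582  654  726
72  72  72  72
Fourth differences constant at 72.
726 + 72 = 798;  4014 + 798 = 4812;  16100 + 4812 = 20912;  52356 + 20912 = 73268
798 + 72 = 870;  4812 + 870 = 5682;  20912 + 5682 = 26594;  73268 + 26594 = 99862
870 + 72 = 942;  5682 + 942 = 6624;  26594 + 6624 = 33218;  99862 + 33218 = 133080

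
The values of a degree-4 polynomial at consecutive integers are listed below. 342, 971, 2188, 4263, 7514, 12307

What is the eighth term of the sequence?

28223

Δ: 629 , 1217 , 2075 , 3251 , 4793
Δ²: 588 , 858 , 1176 , 1542
Δ³: 270 , 318 , 366
Δ⁴: 48 , 48
Constant fourth difference = 48, so extend:
366 + 48 = 414;  1542 + 414 = 1956;  4793 + 1956 = 6749;  12307 + 6749 = 19056
414 + 48 = 462;  1956 + 462 = 2418;  6749 + 2418 = 9167;  19056 + 9167 = 28223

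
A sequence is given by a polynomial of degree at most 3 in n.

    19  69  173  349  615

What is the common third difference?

First differences: 50, 104, 176, 266
Second differences: 54, 72, 90
Third differences: 18, 18

18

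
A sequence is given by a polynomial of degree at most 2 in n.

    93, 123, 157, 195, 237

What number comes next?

Δ: 30, 34, 38, 42
Δ²: 4, 4, 4
Second differences constant at 4.
42 + 4 = 46;  237 + 46 = 283

283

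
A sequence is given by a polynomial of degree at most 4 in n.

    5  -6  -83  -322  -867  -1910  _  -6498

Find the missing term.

Using the first 6 terms:
Δ: -11  -77  -239  -545  -1043
Δ²: -66  -162  -306  -498
Δ³: -96  -144  -192
Δ⁴: -48  -48
Constant fourth difference = -48.
Extend forward: -192 − 48 = -240;  -498 − 240 = -738;  -1043 − 738 = -1781;  -1910 − 1781 = -3691

-3691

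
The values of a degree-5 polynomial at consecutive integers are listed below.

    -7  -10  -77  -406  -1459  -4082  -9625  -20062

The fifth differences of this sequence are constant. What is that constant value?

-120

Δ: -3, -67, -329, -1053, -2623, -5543, -10437
Δ²: -64, -262, -724, -1570, -2920, -4894
Δ³: -198, -462, -846, -1350, -1974
Δ⁴: -264, -384, -504, -624
Δ⁵: -120, -120, -120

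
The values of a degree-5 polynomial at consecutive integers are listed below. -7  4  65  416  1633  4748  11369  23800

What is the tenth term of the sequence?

79508

11  61  351  1217  3115  6621  12431
50  290  866  1898  3506  5810
240  576  1032  1608  2304
336  456  576  696
120  120  120
Fifth differences constant at 120.
696 + 120 = 816;  2304 + 816 = 3120;  5810 + 3120 = 8930;  12431 + 8930 = 21361;  23800 + 21361 = 45161
816 + 120 = 936;  3120 + 936 = 4056;  8930 + 4056 = 12986;  21361 + 12986 = 34347;  45161 + 34347 = 79508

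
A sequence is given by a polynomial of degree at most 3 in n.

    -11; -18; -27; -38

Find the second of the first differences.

D1: -7, -9, -11
D2: -2, -2

-9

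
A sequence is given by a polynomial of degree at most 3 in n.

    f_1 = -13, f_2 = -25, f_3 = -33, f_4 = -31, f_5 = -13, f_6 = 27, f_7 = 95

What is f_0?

-3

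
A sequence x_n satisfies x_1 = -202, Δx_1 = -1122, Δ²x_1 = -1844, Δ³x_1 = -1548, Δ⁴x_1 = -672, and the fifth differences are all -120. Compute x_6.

-43212

Build the table forward from the leading diagonal:
Fifth differences: -120, -120, -120, -120, -120, -120
Fourth differences: -672, -792, -912, -1032, -1152, -1272
Third differences: -1548, -2220, -3012, -3924, -4956, -6108
Second differences: -1844, -3392, -5612, -8624, -12548, -17504
First differences: -1122, -2966, -6358, -11970, -20594, -33142
x: -202, -1324, -4290, -10648, -22618, -43212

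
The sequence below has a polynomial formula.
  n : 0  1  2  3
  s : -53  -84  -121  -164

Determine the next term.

-213

D1: -31, -37, -43
D2: -6, -6
The second differences are constant (-6).
-43 − 6 = -49;  -164 − 49 = -213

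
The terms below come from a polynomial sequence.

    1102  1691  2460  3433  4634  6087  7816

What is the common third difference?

24

First differences: 589, 769, 973, 1201, 1453, 1729
Second differences: 180, 204, 228, 252, 276
Third differences: 24, 24, 24, 24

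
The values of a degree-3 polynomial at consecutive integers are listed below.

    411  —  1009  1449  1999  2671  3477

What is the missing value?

Using the last 5 terms:
D1: 440, 550, 672, 806
D2: 110, 122, 134
D3: 12, 12
Constant third difference = 12.
Extend backward: 110 − 12 = 98;  440 − 98 = 342;  1009 − 342 = 667

667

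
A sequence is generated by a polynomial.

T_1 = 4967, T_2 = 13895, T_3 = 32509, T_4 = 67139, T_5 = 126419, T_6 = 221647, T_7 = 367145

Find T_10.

First differences: 8928, 18614, 34630, 59280, 95228, 145498
Second differences: 9686, 16016, 24650, 35948, 50270
Third differences: 6330, 8634, 11298, 14322
Fourth differences: 2304, 2664, 3024
Fifth differences: 360, 360
Constant fifth difference = 360, so extend:
3024 + 360 = 3384;  14322 + 3384 = 17706;  50270 + 17706 = 67976;  145498 + 67976 = 213474;  367145 + 213474 = 580619
3384 + 360 = 3744;  17706 + 3744 = 21450;  67976 + 21450 = 89426;  213474 + 89426 = 302900;  580619 + 302900 = 883519
3744 + 360 = 4104;  21450 + 4104 = 25554;  89426 + 25554 = 114980;  302900 + 114980 = 417880;  883519 + 417880 = 1301399

1301399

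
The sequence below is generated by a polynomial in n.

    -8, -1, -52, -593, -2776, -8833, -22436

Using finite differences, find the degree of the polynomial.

5

Δ: 7, -51, -541, -2183, -6057, -13603
Δ²: -58, -490, -1642, -3874, -7546
Δ³: -432, -1152, -2232, -3672
Δ⁴: -720, -1080, -1440
Δ⁵: -360, -360
The fifth differences are constant, so the polynomial has degree 5.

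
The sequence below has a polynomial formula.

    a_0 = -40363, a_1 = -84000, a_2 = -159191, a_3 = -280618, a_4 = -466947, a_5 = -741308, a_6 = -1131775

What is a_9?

-3364792

D1: -43637, -75191, -121427, -186329, -274361, -390467
D2: -31554, -46236, -64902, -88032, -116106
D3: -14682, -18666, -23130, -28074
D4: -3984, -4464, -4944
D5: -480, -480
Constant fifth difference = -480, so extend:
-4944 − 480 = -5424;  -28074 − 5424 = -33498;  -116106 − 33498 = -149604;  -390467 − 149604 = -540071;  -1131775 − 540071 = -1671846
-5424 − 480 = -5904;  -33498 − 5904 = -39402;  -149604 − 39402 = -189006;  -540071 − 189006 = -729077;  -1671846 − 729077 = -2400923
-5904 − 480 = -6384;  -39402 − 6384 = -45786;  -189006 − 45786 = -234792;  -729077 − 234792 = -963869;  -2400923 − 963869 = -3364792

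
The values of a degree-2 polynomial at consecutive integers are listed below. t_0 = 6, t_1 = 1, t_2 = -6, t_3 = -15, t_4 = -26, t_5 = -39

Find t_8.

Δ: -5  -7  -9  -11  -13
Δ²: -2  -2  -2  -2
The second differences are constant (-2).
-13 − 2 = -15;  -39 − 15 = -54
-15 − 2 = -17;  -54 − 17 = -71
-17 − 2 = -19;  -71 − 19 = -90

-90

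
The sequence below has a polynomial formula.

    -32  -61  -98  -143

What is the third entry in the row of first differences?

-45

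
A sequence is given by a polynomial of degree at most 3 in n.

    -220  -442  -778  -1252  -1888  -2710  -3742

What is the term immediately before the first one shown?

-88

First differences: -222, -336, -474, -636, -822, -1032
Second differences: -114, -138, -162, -186, -210
Third differences: -24, -24, -24, -24
The third differences are constant at -24.
Work back: -114 + 24 = -90;  -222 + 90 = -132;  -220 + 132 = -88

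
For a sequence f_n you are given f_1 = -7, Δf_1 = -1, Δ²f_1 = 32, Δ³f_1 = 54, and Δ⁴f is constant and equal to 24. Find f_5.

421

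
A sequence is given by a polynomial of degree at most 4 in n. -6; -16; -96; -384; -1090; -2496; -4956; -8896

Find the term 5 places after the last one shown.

First differences: -10  -80  -288  -706  -1406  -2460  -3940
Second differences: -70  -208  -418  -700  -1054  -1480
Third differences: -138  -210  -282  -354  -426
Fourth differences: -72  -72  -72  -72
Constant fourth difference = -72, so extend:
-426 − 72 = -498;  -1480 − 498 = -1978;  -3940 − 1978 = -5918;  -8896 − 5918 = -14814
-498 − 72 = -570;  -1978 − 570 = -2548;  -5918 − 2548 = -8466;  -14814 − 8466 = -23280
-570 − 72 = -642;  -2548 − 642 = -3190;  -8466 − 3190 = -11656;  -23280 − 11656 = -34936
-642 − 72 = -714;  -3190 − 714 = -3904;  -11656 − 3904 = -15560;  -34936 − 15560 = -50496
-714 − 72 = -786;  -3904 − 786 = -4690;  -15560 − 4690 = -20250;  -50496 − 20250 = -70746

-70746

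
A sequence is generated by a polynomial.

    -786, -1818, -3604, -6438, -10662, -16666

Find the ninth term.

D1: -1032, -1786, -2834, -4224, -6004
D2: -754, -1048, -1390, -1780
D3: -294, -342, -390
D4: -48, -48
Fourth differences constant at -48.
-390 − 48 = -438;  -1780 − 438 = -2218;  -6004 − 2218 = -8222;  -16666 − 8222 = -24888
-438 − 48 = -486;  -2218 − 486 = -2704;  -8222 − 2704 = -10926;  -24888 − 10926 = -35814
-486 − 48 = -534;  -2704 − 534 = -3238;  -10926 − 3238 = -14164;  -35814 − 14164 = -49978

-49978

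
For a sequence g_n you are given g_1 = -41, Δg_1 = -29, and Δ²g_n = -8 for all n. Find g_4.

-152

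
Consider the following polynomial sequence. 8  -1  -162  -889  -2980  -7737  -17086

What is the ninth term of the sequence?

First differences: -9 , -161 , -727 , -2091 , -4757 , -9349
Second differences: -152 , -566 , -1364 , -2666 , -4592
Third differences: -414 , -798 , -1302 , -1926
Fourth differences: -384 , -504 , -624
Fifth differences: -120 , -120
Constant fifth difference = -120, so extend:
-624 − 120 = -744;  -1926 − 744 = -2670;  -4592 − 2670 = -7262;  -9349 − 7262 = -16611;  -17086 − 16611 = -33697
-744 − 120 = -864;  -2670 − 864 = -3534;  -7262 − 3534 = -10796;  -16611 − 10796 = -27407;  -33697 − 27407 = -61104

-61104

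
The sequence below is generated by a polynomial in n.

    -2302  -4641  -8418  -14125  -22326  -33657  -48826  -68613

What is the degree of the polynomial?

4

First differences: -2339, -3777, -5707, -8201, -11331, -15169, -19787
Second differences: -1438, -1930, -2494, -3130, -3838, -4618
Third differences: -492, -564, -636, -708, -780
Fourth differences: -72, -72, -72, -72
The fourth differences are constant, so the polynomial has degree 4.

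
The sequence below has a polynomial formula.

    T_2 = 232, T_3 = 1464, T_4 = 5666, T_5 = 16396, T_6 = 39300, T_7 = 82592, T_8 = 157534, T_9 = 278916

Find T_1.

20

First differences: 1232, 4202, 10730, 22904, 43292, 74942, 121382
Second differences: 2970, 6528, 12174, 20388, 31650, 46440
Third differences: 3558, 5646, 8214, 11262, 14790
Fourth differences: 2088, 2568, 3048, 3528
Fifth differences: 480, 480, 480
The fifth differences are constant at 480.
Work back: 2088 − 480 = 1608;  3558 − 1608 = 1950;  2970 − 1950 = 1020;  1232 − 1020 = 212;  232 − 212 = 20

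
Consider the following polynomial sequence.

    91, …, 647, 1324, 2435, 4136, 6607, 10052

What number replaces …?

Using the last 6 terms:
Δ: 677, 1111, 1701, 2471, 3445
Δ²: 434, 590, 770, 974
Δ³: 156, 180, 204
Δ⁴: 24, 24
Constant fourth difference = 24.
Extend backward: 156 − 24 = 132;  434 − 132 = 302;  677 − 302 = 375;  647 − 375 = 272

272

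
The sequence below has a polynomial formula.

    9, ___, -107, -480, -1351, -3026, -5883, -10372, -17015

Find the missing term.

Using the last 7 terms:
-373, -871, -1675, -2857, -4489, -6643
-498, -804, -1182, -1632, -2154
-306, -378, -450, -522
-72, -72, -72
Constant fourth difference = -72.
Extend backward: -306 + 72 = -234;  -498 + 234 = -264;  -373 + 264 = -109;  -107 + 109 = 2

2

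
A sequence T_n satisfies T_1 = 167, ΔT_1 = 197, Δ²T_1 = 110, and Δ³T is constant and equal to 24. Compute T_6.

2492

Build the table forward from the leading diagonal:
Third differences: 24, 24, 24, 24, 24, 24
Second differences: 110, 134, 158, 182, 206, 230
First differences: 197, 307, 441, 599, 781, 987
T: 167, 364, 671, 1112, 1711, 2492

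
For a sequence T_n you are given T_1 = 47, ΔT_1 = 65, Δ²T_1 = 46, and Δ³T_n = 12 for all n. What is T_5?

Build the table forward from the leading diagonal:
Δ³: 12, 12, 12, 12, 12
Δ²: 46, 58, 70, 82, 94
Δ: 65, 111, 169, 239, 321
T: 47, 112, 223, 392, 631

631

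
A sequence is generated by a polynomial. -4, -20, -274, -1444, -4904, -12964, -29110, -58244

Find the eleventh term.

-298874

-16, -254, -1170, -3460, -8060, -16146, -29134
-238, -916, -2290, -4600, -8086, -12988
-678, -1374, -2310, -3486, -4902
-696, -936, -1176, -1416
-240, -240, -240
The fifth differences are constant (-240).
-1416 − 240 = -1656;  -4902 − 1656 = -6558;  -12988 − 6558 = -19546;  -29134 − 19546 = -48680;  -58244 − 48680 = -106924
-1656 − 240 = -1896;  -6558 − 1896 = -8454;  -19546 − 8454 = -28000;  -48680 − 28000 = -76680;  -106924 − 76680 = -183604
-1896 − 240 = -2136;  -8454 − 2136 = -10590;  -28000 − 10590 = -38590;  -76680 − 38590 = -115270;  -183604 − 115270 = -298874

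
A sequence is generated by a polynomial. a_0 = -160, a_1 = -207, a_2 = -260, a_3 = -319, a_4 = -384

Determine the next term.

Δ: -47 , -53 , -59 , -65
Δ²: -6 , -6 , -6
Second differences constant at -6.
-65 − 6 = -71;  -384 − 71 = -455

-455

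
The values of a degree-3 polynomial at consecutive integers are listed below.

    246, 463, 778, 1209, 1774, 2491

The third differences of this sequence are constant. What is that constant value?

18

First differences: 217, 315, 431, 565, 717
Second differences: 98, 116, 134, 152
Third differences: 18, 18, 18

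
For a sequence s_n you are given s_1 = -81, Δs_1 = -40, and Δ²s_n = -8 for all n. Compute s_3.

-169

Build the table forward from the leading diagonal:
D2: -8  -8  -8
D1: -40  -48  -56
s: -81  -121  -169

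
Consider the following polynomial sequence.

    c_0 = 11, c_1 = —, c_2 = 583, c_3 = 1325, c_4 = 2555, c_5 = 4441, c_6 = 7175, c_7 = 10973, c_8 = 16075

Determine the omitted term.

185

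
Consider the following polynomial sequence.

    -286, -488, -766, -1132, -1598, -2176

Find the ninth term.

-4702

Δ: -202, -278, -366, -466, -578
Δ²: -76, -88, -100, -112
Δ³: -12, -12, -12
Third differences constant at -12.
-112 − 12 = -124;  -578 − 124 = -702;  -2176 − 702 = -2878
-124 − 12 = -136;  -702 − 136 = -838;  -2878 − 838 = -3716
-136 − 12 = -148;  -838 − 148 = -986;  -3716 − 986 = -4702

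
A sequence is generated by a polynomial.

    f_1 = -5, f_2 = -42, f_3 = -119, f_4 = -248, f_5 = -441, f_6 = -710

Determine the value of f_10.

Δ: -37, -77, -129, -193, -269
Δ²: -40, -52, -64, -76
Δ³: -12, -12, -12
The third differences are constant (-12).
-76 − 12 = -88;  -269 − 88 = -357;  -710 − 357 = -1067
-88 − 12 = -100;  -357 − 100 = -457;  -1067 − 457 = -1524
-100 − 12 = -112;  -457 − 112 = -569;  -1524 − 569 = -2093
-112 − 12 = -124;  -569 − 124 = -693;  -2093 − 693 = -2786

-2786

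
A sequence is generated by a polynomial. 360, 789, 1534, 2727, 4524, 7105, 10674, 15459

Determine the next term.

21712

Δ: 429  745  1193  1797  2581  3569  4785
Δ²: 316  448  604  784  988  1216
Δ³: 132  156  180  204  228
Δ⁴: 24  24  24  24
The fourth differences are constant (24).
228 + 24 = 252;  1216 + 252 = 1468;  4785 + 1468 = 6253;  15459 + 6253 = 21712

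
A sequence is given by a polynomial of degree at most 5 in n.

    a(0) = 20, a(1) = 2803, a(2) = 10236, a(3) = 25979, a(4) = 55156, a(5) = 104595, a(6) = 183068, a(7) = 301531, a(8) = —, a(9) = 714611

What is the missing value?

Using the first 8 terms:
First differences: 2783, 7433, 15743, 29177, 49439, 78473, 118463
Second differences: 4650, 8310, 13434, 20262, 29034, 39990
Third differences: 3660, 5124, 6828, 8772, 10956
Fourth differences: 1464, 1704, 1944, 2184
Fifth differences: 240, 240, 240
Constant fifth difference = 240.
Extend forward: 2184 + 240 = 2424;  10956 + 2424 = 13380;  39990 + 13380 = 53370;  118463 + 53370 = 171833;  301531 + 171833 = 473364

473364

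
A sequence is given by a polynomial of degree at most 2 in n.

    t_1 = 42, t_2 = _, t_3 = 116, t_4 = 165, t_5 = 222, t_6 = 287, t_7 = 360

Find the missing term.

75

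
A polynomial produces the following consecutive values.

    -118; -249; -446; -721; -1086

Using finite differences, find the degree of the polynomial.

D1: -131, -197, -275, -365
D2: -66, -78, -90
D3: -12, -12
The third differences are constant, so the polynomial has degree 3.

3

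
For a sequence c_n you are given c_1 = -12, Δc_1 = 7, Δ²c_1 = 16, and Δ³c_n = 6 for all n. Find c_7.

390

Build the table forward from the leading diagonal:
Third differences: 6, 6, 6, 6, 6, 6, 6
Second differences: 16, 22, 28, 34, 40, 46, 52
First differences: 7, 23, 45, 73, 107, 147, 193
c: -12, -5, 18, 63, 136, 243, 390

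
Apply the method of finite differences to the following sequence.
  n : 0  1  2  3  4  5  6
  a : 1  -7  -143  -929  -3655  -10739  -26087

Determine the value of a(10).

-320479

Δ: -8, -136, -786, -2726, -7084, -15348
Δ²: -128, -650, -1940, -4358, -8264
Δ³: -522, -1290, -2418, -3906
Δ⁴: -768, -1128, -1488
Δ⁵: -360, -360
The fifth differences are constant (-360).
-1488 − 360 = -1848;  -3906 − 1848 = -5754;  -8264 − 5754 = -14018;  -15348 − 14018 = -29366;  -26087 − 29366 = -55453
-1848 − 360 = -2208;  -5754 − 2208 = -7962;  -14018 − 7962 = -21980;  -29366 − 21980 = -51346;  -55453 − 51346 = -106799
-2208 − 360 = -2568;  -7962 − 2568 = -10530;  -21980 − 10530 = -32510;  -51346 − 32510 = -83856;  -106799 − 83856 = -190655
-2568 − 360 = -2928;  -10530 − 2928 = -13458;  -32510 − 13458 = -45968;  -83856 − 45968 = -129824;  -190655 − 129824 = -320479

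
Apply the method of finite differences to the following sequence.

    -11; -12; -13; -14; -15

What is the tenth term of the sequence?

-20

D1: -1, -1, -1, -1
First differences constant at -1.
-15 − 1 = -16
-16 − 1 = -17
-17 − 1 = -18
-18 − 1 = -19
-19 − 1 = -20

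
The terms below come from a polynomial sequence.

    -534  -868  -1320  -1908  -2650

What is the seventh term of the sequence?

D1: -334 , -452 , -588 , -742
D2: -118 , -136 , -154
D3: -18 , -18
The third differences are constant (-18).
-154 − 18 = -172;  -742 − 172 = -914;  -2650 − 914 = -3564
-172 − 18 = -190;  -914 − 190 = -1104;  -3564 − 1104 = -4668

-4668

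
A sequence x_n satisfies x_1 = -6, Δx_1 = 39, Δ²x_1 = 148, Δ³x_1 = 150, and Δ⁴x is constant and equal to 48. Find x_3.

220

Build the table forward from the leading diagonal:
D4: 48  48  48
D3: 150  198  246
D2: 148  298  496
D1: 39  187  485
x: -6  33  220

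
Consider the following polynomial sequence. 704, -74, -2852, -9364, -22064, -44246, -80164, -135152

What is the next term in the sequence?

-215744

Δ: -778, -2778, -6512, -12700, -22182, -35918, -54988
Δ²: -2000, -3734, -6188, -9482, -13736, -19070
Δ³: -1734, -2454, -3294, -4254, -5334
Δ⁴: -720, -840, -960, -1080
Δ⁵: -120, -120, -120
Fifth differences constant at -120.
-1080 − 120 = -1200;  -5334 − 1200 = -6534;  -19070 − 6534 = -25604;  -54988 − 25604 = -80592;  -135152 − 80592 = -215744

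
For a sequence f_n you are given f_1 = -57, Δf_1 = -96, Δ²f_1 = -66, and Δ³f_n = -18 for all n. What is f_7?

-1983

Build the table forward from the leading diagonal:
Third differences: -18, -18, -18, -18, -18, -18, -18
Second differences: -66, -84, -102, -120, -138, -156, -174
First differences: -96, -162, -246, -348, -468, -606, -762
f: -57, -153, -315, -561, -909, -1377, -1983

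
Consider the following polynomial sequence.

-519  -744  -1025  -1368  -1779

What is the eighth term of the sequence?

-3480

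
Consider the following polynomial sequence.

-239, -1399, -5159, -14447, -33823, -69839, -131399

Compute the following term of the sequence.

-1160, -3760, -9288, -19376, -36016, -61560
-2600, -5528, -10088, -16640, -25544
-2928, -4560, -6552, -8904
-1632, -1992, -2352
-360, -360
Constant fifth difference = -360, so extend:
-2352 − 360 = -2712;  -8904 − 2712 = -11616;  -25544 − 11616 = -37160;  -61560 − 37160 = -98720;  -131399 − 98720 = -230119

-230119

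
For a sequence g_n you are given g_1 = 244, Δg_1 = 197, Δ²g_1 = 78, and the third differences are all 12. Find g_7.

Build the table forward from the leading diagonal:
D3: 12, 12, 12, 12, 12, 12, 12
D2: 78, 90, 102, 114, 126, 138, 150
D1: 197, 275, 365, 467, 581, 707, 845
g: 244, 441, 716, 1081, 1548, 2129, 2836

2836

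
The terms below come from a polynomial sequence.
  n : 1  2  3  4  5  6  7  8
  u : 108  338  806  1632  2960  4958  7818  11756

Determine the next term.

17012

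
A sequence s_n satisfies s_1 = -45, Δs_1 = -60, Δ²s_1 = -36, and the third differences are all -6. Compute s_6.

Build the table forward from the leading diagonal:
D3: -6  -6  -6  -6  -6  -6
D2: -36  -42  -48  -54  -60  -66
D1: -60  -96  -138  -186  -240  -300
s: -45  -105  -201  -339  -525  -765

-765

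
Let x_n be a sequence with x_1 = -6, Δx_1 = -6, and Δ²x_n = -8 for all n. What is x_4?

-48

Build the table forward from the leading diagonal:
Second differences: -8, -8, -8, -8
First differences: -6, -14, -22, -30
x: -6, -12, -26, -48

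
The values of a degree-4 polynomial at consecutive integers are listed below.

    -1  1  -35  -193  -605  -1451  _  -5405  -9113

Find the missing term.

-2959

Using the first 6 terms:
2  -36  -158  -412  -846
-38  -122  -254  -434
-84  -132  -180
-48  -48
Constant fourth difference = -48.
Extend forward: -180 − 48 = -228;  -434 − 228 = -662;  -846 − 662 = -1508;  -1451 − 1508 = -2959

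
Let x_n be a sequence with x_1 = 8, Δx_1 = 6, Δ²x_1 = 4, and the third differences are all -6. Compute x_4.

32

Build the table forward from the leading diagonal:
Third differences: -6  -6  -6  -6
Second differences: 4  -2  -8  -14
First differences: 6  10  8  0
x: 8  14  24  32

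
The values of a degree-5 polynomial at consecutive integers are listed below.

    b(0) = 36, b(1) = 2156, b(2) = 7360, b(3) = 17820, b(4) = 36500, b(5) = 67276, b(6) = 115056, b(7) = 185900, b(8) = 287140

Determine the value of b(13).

D1: 2120  5204  10460  18680  30776  47780  70844  101240
D2: 3084  5256  8220  12096  17004  23064  30396
D3: 2172  2964  3876  4908  6060  7332
D4: 792  912  1032  1152  1272
D5: 120  120  120  120
Constant fifth difference = 120, so extend:
1272 + 120 = 1392;  7332 + 1392 = 8724;  30396 + 8724 = 39120;  101240 + 39120 = 140360;  287140 + 140360 = 427500
1392 + 120 = 1512;  8724 + 1512 = 10236;  39120 + 10236 = 49356;  140360 + 49356 = 189716;  427500 + 189716 = 617216
1512 + 120 = 1632;  10236 + 1632 = 11868;  49356 + 11868 = 61224;  189716 + 61224 = 250940;  617216 + 250940 = 868156
1632 + 120 = 1752;  11868 + 1752 = 13620;  61224 + 13620 = 74844;  250940 + 74844 = 325784;  868156 + 325784 = 1193940
1752 + 120 = 1872;  13620 + 1872 = 15492;  74844 + 15492 = 90336;  325784 + 90336 = 416120;  1193940 + 416120 = 1610060

1610060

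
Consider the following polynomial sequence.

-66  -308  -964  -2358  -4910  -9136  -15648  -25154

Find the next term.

First differences: -242, -656, -1394, -2552, -4226, -6512, -9506
Second differences: -414, -738, -1158, -1674, -2286, -2994
Third differences: -324, -420, -516, -612, -708
Fourth differences: -96, -96, -96, -96
Constant fourth difference = -96, so extend:
-708 − 96 = -804;  -2994 − 804 = -3798;  -9506 − 3798 = -13304;  -25154 − 13304 = -38458

-38458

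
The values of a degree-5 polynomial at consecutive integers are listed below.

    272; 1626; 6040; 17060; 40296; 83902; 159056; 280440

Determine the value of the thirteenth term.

2400440

1354 , 4414 , 11020 , 23236 , 43606 , 75154 , 121384
3060 , 6606 , 12216 , 20370 , 31548 , 46230
3546 , 5610 , 8154 , 11178 , 14682
2064 , 2544 , 3024 , 3504
480 , 480 , 480
The fifth differences are constant (480).
3504 + 480 = 3984;  14682 + 3984 = 18666;  46230 + 18666 = 64896;  121384 + 64896 = 186280;  280440 + 186280 = 466720
3984 + 480 = 4464;  18666 + 4464 = 23130;  64896 + 23130 = 88026;  186280 + 88026 = 274306;  466720 + 274306 = 741026
4464 + 480 = 4944;  23130 + 4944 = 28074;  88026 + 28074 = 116100;  274306 + 116100 = 390406;  741026 + 390406 = 1131432
4944 + 480 = 5424;  28074 + 5424 = 33498;  116100 + 33498 = 149598;  390406 + 149598 = 540004;  1131432 + 540004 = 1671436
5424 + 480 = 5904;  33498 + 5904 = 39402;  149598 + 39402 = 189000;  540004 + 189000 = 729004;  1671436 + 729004 = 2400440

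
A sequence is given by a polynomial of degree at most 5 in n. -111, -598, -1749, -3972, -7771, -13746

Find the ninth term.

Δ: -487, -1151, -2223, -3799, -5975
Δ²: -664, -1072, -1576, -2176
Δ³: -408, -504, -600
Δ⁴: -96, -96
The fourth differences are constant (-96).
-600 − 96 = -696;  -2176 − 696 = -2872;  -5975 − 2872 = -8847;  -13746 − 8847 = -22593
-696 − 96 = -792;  -2872 − 792 = -3664;  -8847 − 3664 = -12511;  -22593 − 12511 = -35104
-792 − 96 = -888;  -3664 − 888 = -4552;  -12511 − 4552 = -17063;  -35104 − 17063 = -52167

-52167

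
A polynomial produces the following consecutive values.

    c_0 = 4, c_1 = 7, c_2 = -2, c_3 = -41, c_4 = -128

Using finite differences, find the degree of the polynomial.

3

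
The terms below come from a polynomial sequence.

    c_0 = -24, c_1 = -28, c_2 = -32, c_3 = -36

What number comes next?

First differences: -4  -4  -4
Constant first difference = -4, so extend:
-36 − 4 = -40

-40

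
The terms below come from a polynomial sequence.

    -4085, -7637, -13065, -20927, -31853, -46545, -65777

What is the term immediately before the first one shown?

First differences: -3552  -5428  -7862  -10926  -14692  -19232
Second differences: -1876  -2434  -3064  -3766  -4540
Third differences: -558  -630  -702  -774
Fourth differences: -72  -72  -72
The fourth differences are constant at -72.
Work back: -558 + 72 = -486;  -1876 + 486 = -1390;  -3552 + 1390 = -2162;  -4085 + 2162 = -1923

-1923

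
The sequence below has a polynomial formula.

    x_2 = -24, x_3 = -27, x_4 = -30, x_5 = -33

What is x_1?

-21

D1: -3, -3, -3
The first differences are constant at -3.
Work back: -24 + 3 = -21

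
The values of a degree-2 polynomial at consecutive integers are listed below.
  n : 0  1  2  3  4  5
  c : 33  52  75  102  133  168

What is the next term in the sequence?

D1: 19  23  27  31  35
D2: 4  4  4  4
Constant second difference = 4, so extend:
35 + 4 = 39;  168 + 39 = 207

207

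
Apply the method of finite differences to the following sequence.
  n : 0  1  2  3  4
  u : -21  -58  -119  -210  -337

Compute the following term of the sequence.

-506

D1: -37, -61, -91, -127
D2: -24, -30, -36
D3: -6, -6
Constant third difference = -6, so extend:
-36 − 6 = -42;  -127 − 42 = -169;  -337 − 169 = -506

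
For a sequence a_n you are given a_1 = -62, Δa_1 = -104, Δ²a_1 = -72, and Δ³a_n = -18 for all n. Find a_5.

Build the table forward from the leading diagonal:
Δ³: -18, -18, -18, -18, -18
Δ²: -72, -90, -108, -126, -144
Δ: -104, -176, -266, -374, -500
a: -62, -166, -342, -608, -982

-982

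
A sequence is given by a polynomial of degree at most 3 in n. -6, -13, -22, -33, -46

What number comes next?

-7 , -9 , -11 , -13
-2 , -2 , -2
Second differences constant at -2.
-13 − 2 = -15;  -46 − 15 = -61

-61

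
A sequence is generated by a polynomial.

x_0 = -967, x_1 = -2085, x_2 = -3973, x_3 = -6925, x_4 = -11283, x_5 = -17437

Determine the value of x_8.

Δ: -1118, -1888, -2952, -4358, -6154
Δ²: -770, -1064, -1406, -1796
Δ³: -294, -342, -390
Δ⁴: -48, -48
The fourth differences are constant (-48).
-390 − 48 = -438;  -1796 − 438 = -2234;  -6154 − 2234 = -8388;  -17437 − 8388 = -25825
-438 − 48 = -486;  -2234 − 486 = -2720;  -8388 − 2720 = -11108;  -25825 − 11108 = -36933
-486 − 48 = -534;  -2720 − 534 = -3254;  -11108 − 3254 = -14362;  -36933 − 14362 = -51295

-51295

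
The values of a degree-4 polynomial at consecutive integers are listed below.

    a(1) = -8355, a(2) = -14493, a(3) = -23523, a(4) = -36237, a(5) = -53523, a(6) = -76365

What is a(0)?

-6138  -9030  -12714  -17286  -22842
-2892  -3684  -4572  -5556
-792  -888  -984
-96  -96
The fourth differences are constant at -96.
Work back: -792 + 96 = -696;  -2892 + 696 = -2196;  -6138 + 2196 = -3942;  -8355 + 3942 = -4413

-4413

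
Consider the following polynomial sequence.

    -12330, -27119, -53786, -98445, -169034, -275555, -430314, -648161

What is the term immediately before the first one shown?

-4889

Δ: -14789  -26667  -44659  -70589  -106521  -154759  -217847
Δ²: -11878  -17992  -25930  -35932  -48238  -63088
Δ³: -6114  -7938  -10002  -12306  -14850
Δ⁴: -1824  -2064  -2304  -2544
Δ⁵: -240  -240  -240
The fifth differences are constant at -240.
Work back: -1824 + 240 = -1584;  -6114 + 1584 = -4530;  -11878 + 4530 = -7348;  -14789 + 7348 = -7441;  -12330 + 7441 = -4889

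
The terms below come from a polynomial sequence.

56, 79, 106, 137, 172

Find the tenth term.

407

D1: 23, 27, 31, 35
D2: 4, 4, 4
The second differences are constant (4).
35 + 4 = 39;  172 + 39 = 211
39 + 4 = 43;  211 + 43 = 254
43 + 4 = 47;  254 + 47 = 301
47 + 4 = 51;  301 + 51 = 352
51 + 4 = 55;  352 + 55 = 407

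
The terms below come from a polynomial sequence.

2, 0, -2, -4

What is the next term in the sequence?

D1: -2, -2, -2
Constant first difference = -2, so extend:
-4 − 2 = -6

-6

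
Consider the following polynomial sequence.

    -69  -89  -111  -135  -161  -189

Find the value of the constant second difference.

-2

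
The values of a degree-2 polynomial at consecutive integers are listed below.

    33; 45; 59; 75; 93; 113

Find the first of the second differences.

D1: 12, 14, 16, 18, 20
D2: 2, 2, 2, 2

2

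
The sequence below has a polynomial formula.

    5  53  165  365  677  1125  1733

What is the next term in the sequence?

D1: 48, 112, 200, 312, 448, 608
D2: 64, 88, 112, 136, 160
D3: 24, 24, 24, 24
Constant third difference = 24, so extend:
160 + 24 = 184;  608 + 184 = 792;  1733 + 792 = 2525

2525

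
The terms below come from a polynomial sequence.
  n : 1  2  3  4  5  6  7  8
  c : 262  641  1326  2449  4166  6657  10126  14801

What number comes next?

First differences: 379 , 685 , 1123 , 1717 , 2491 , 3469 , 4675
Second differences: 306 , 438 , 594 , 774 , 978 , 1206
Third differences: 132 , 156 , 180 , 204 , 228
Fourth differences: 24 , 24 , 24 , 24
Constant fourth difference = 24, so extend:
228 + 24 = 252;  1206 + 252 = 1458;  4675 + 1458 = 6133;  14801 + 6133 = 20934

20934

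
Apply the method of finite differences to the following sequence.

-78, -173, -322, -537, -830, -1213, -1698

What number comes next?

-2297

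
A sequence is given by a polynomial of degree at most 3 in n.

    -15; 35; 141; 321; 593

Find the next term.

975

D1: 50 , 106 , 180 , 272
D2: 56 , 74 , 92
D3: 18 , 18
The third differences are constant (18).
92 + 18 = 110;  272 + 110 = 382;  593 + 382 = 975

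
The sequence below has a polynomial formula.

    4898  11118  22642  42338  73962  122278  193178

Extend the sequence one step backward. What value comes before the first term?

1882

First differences: 6220  11524  19696  31624  48316  70900
Second differences: 5304  8172  11928  16692  22584
Third differences: 2868  3756  4764  5892
Fourth differences: 888  1008  1128
Fifth differences: 120  120
The fifth differences are constant at 120.
Work back: 888 − 120 = 768;  2868 − 768 = 2100;  5304 − 2100 = 3204;  6220 − 3204 = 3016;  4898 − 3016 = 1882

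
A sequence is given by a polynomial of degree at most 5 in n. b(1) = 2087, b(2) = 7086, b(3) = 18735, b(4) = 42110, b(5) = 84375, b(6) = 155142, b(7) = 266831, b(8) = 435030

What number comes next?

Δ: 4999, 11649, 23375, 42265, 70767, 111689, 168199
Δ²: 6650, 11726, 18890, 28502, 40922, 56510
Δ³: 5076, 7164, 9612, 12420, 15588
Δ⁴: 2088, 2448, 2808, 3168
Δ⁵: 360, 360, 360
Constant fifth difference = 360, so extend:
3168 + 360 = 3528;  15588 + 3528 = 19116;  56510 + 19116 = 75626;  168199 + 75626 = 243825;  435030 + 243825 = 678855

678855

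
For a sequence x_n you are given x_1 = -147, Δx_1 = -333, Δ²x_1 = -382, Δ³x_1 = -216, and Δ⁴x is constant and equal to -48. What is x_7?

-12915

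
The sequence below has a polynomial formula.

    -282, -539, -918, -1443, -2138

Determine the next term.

First differences: -257, -379, -525, -695
Second differences: -122, -146, -170
Third differences: -24, -24
Third differences constant at -24.
-170 − 24 = -194;  -695 − 194 = -889;  -2138 − 889 = -3027

-3027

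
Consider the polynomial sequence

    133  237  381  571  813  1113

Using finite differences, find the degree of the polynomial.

104, 144, 190, 242, 300
40, 46, 52, 58
6, 6, 6
The third differences are constant, so the polynomial has degree 3.

3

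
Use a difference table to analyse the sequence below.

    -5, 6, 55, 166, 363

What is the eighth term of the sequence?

11 , 49 , 111 , 197
38 , 62 , 86
24 , 24
Third differences constant at 24.
86 + 24 = 110;  197 + 110 = 307;  363 + 307 = 670
110 + 24 = 134;  307 + 134 = 441;  670 + 441 = 1111
134 + 24 = 158;  441 + 158 = 599;  1111 + 599 = 1710

1710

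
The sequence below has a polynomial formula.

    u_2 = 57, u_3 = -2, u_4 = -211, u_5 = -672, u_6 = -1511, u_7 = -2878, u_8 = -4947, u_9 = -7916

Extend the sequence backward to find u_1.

-59, -209, -461, -839, -1367, -2069, -2969
-150, -252, -378, -528, -702, -900
-102, -126, -150, -174, -198
-24, -24, -24, -24
The fourth differences are constant at -24.
Work back: -102 + 24 = -78;  -150 + 78 = -72;  -59 + 72 = 13;  57 − 13 = 44

44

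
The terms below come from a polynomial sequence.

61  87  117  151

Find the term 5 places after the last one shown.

381

26 , 30 , 34
4 , 4
Second differences constant at 4.
34 + 4 = 38;  151 + 38 = 189
38 + 4 = 42;  189 + 42 = 231
42 + 4 = 46;  231 + 46 = 277
46 + 4 = 50;  277 + 50 = 327
50 + 4 = 54;  327 + 54 = 381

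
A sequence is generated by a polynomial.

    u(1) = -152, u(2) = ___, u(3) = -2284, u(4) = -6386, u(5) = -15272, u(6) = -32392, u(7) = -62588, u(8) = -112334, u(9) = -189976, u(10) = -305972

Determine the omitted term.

Using the last 8 terms:
First differences: -4102  -8886  -17120  -30196  -49746  -77642  -115996
Second differences: -4784  -8234  -13076  -19550  -27896  -38354
Third differences: -3450  -4842  -6474  -8346  -10458
Fourth differences: -1392  -1632  -1872  -2112
Fifth differences: -240  -240  -240
Constant fifth difference = -240.
Extend backward: -1392 + 240 = -1152;  -3450 + 1152 = -2298;  -4784 + 2298 = -2486;  -4102 + 2486 = -1616;  -2284 + 1616 = -668

-668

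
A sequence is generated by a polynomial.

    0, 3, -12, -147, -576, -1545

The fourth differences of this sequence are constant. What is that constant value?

D1: 3, -15, -135, -429, -969
D2: -18, -120, -294, -540
D3: -102, -174, -246
D4: -72, -72

-72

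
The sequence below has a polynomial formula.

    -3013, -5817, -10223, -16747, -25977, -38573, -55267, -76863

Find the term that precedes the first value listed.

D1: -2804, -4406, -6524, -9230, -12596, -16694, -21596
D2: -1602, -2118, -2706, -3366, -4098, -4902
D3: -516, -588, -660, -732, -804
D4: -72, -72, -72, -72
The fourth differences are constant at -72.
Work back: -516 + 72 = -444;  -1602 + 444 = -1158;  -2804 + 1158 = -1646;  -3013 + 1646 = -1367

-1367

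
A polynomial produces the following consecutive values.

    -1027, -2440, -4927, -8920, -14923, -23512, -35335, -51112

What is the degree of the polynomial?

Δ: -1413, -2487, -3993, -6003, -8589, -11823, -15777
Δ²: -1074, -1506, -2010, -2586, -3234, -3954
Δ³: -432, -504, -576, -648, -720
Δ⁴: -72, -72, -72, -72
The fourth differences are constant, so the polynomial has degree 4.

4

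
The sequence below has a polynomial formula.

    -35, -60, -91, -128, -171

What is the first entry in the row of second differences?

Δ: -25, -31, -37, -43
Δ²: -6, -6, -6

-6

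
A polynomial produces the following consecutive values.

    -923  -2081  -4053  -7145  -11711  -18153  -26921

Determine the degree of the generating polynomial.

D1: -1158, -1972, -3092, -4566, -6442, -8768
D2: -814, -1120, -1474, -1876, -2326
D3: -306, -354, -402, -450
D4: -48, -48, -48
The fourth differences are constant, so the polynomial has degree 4.

4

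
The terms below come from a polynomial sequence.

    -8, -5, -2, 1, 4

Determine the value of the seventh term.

10

First differences: 3 , 3 , 3 , 3
First differences constant at 3.
4 + 3 = 7
7 + 3 = 10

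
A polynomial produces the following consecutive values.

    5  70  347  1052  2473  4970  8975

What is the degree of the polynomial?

First differences: 65, 277, 705, 1421, 2497, 4005
Second differences: 212, 428, 716, 1076, 1508
Third differences: 216, 288, 360, 432
Fourth differences: 72, 72, 72
The fourth differences are constant, so the polynomial has degree 4.

4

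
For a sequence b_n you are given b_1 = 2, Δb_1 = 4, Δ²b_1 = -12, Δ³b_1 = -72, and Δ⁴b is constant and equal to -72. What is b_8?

Build the table forward from the leading diagonal:
D4: -72, -72, -72, -72, -72, -72, -72, -72
D3: -72, -144, -216, -288, -360, -432, -504, -576
D2: -12, -84, -228, -444, -732, -1092, -1524, -2028
D1: 4, -8, -92, -320, -764, -1496, -2588, -4112
b: 2, 6, -2, -94, -414, -1178, -2674, -5262

-5262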